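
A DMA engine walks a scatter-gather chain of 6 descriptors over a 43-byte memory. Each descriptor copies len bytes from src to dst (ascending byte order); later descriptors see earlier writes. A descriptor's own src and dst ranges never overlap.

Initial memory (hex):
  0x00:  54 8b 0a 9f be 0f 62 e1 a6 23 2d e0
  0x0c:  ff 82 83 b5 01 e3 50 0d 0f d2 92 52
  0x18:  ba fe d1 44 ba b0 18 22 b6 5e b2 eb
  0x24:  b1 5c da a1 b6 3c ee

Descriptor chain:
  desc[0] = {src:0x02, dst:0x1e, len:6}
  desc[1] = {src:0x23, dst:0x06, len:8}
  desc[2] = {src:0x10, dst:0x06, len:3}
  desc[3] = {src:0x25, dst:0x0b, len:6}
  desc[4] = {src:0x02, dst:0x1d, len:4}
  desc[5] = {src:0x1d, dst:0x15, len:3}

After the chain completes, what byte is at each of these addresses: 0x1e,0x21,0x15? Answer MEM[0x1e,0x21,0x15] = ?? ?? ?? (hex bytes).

#0 dst[0x1e+6] := {0x0a,0x9f,0xbe,0x0f,0x62,0xe1}
#1 dst[0x06+8] := {0xe1,0xb1,0x5c,0xda,0xa1,0xb6,0x3c,0xee}
#2 dst[0x06+3] := {0x01,0xe3,0x50}
#3 dst[0x0b+6] := {0x5c,0xda,0xa1,0xb6,0x3c,0xee}
#4 dst[0x1d+4] := {0x0a,0x9f,0xbe,0x0f}
#5 dst[0x15+3] := {0x0a,0x9f,0xbe}
query mem[0x1e]=0x9f, mem[0x21]=0x0f, mem[0x15]=0x0a

MEM[0x1e,0x21,0x15] = 9f 0f 0a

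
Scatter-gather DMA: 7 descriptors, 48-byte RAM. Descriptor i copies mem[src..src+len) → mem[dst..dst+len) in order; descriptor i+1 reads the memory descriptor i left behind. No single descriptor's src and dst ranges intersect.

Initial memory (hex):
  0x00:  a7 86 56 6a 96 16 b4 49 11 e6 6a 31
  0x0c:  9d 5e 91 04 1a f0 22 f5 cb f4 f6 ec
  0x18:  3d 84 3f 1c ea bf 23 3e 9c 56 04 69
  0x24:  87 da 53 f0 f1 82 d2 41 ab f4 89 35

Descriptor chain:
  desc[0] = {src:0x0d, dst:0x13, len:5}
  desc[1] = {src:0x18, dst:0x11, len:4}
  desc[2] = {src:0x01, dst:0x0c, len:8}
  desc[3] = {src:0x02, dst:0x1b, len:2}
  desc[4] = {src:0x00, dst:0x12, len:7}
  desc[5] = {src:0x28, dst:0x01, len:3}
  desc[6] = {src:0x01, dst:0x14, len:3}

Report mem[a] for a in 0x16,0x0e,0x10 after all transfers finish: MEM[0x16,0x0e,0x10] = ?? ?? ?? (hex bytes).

#0 dst[0x13+5] := {0x5e,0x91,0x04,0x1a,0xf0}
#1 dst[0x11+4] := {0x3d,0x84,0x3f,0x1c}
#2 dst[0x0c+8] := {0x86,0x56,0x6a,0x96,0x16,0xb4,0x49,0x11}
#3 dst[0x1b+2] := {0x56,0x6a}
#4 dst[0x12+7] := {0xa7,0x86,0x56,0x6a,0x96,0x16,0xb4}
#5 dst[0x01+3] := {0xf1,0x82,0xd2}
#6 dst[0x14+3] := {0xf1,0x82,0xd2}
query mem[0x16]=0xd2, mem[0x0e]=0x6a, mem[0x10]=0x16

MEM[0x16,0x0e,0x10] = d2 6a 16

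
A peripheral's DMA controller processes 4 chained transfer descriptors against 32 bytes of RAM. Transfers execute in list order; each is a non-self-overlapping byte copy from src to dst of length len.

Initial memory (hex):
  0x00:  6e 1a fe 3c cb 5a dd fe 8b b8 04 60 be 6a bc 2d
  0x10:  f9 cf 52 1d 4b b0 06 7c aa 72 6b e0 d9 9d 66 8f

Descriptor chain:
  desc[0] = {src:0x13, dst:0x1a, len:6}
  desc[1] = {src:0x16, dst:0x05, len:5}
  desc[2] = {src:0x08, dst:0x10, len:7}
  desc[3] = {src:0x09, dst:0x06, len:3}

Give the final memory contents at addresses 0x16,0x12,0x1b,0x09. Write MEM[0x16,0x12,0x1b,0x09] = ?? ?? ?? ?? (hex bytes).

MEM[0x16,0x12,0x1b,0x09] = bc 04 4b 1d

D0: mem[0x1a..0x1f] <- [1d 4b b0 06 7c aa]
D1: mem[0x05..0x09] <- [06 7c aa 72 1d]
D2: mem[0x10..0x16] <- [72 1d 04 60 be 6a bc]
D3: mem[0x06..0x08] <- [1d 04 60]
query mem[0x16]=0xbc, mem[0x12]=0x04, mem[0x1b]=0x4b, mem[0x09]=0x1d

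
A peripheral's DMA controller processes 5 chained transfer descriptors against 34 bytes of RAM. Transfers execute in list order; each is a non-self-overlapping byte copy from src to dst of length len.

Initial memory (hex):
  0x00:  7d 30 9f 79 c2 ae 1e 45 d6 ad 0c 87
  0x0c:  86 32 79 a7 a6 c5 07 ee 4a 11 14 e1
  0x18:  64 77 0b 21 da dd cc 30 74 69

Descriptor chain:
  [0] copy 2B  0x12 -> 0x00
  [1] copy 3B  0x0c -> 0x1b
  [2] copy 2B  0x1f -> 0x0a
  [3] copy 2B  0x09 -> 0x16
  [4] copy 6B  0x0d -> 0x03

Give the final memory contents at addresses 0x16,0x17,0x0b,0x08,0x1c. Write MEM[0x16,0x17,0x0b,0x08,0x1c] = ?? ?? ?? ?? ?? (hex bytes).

  after D0: wrote 2B at 0x00 = 07ee
  after D1: wrote 3B at 0x1b = 863279
  after D2: wrote 2B at 0x0a = 3074
  after D3: wrote 2B at 0x16 = ad30
  after D4: wrote 6B at 0x03 = 3279a7a6c507
query mem[0x16]=0xad, mem[0x17]=0x30, mem[0x0b]=0x74, mem[0x08]=0x07, mem[0x1c]=0x32

MEM[0x16,0x17,0x0b,0x08,0x1c] = ad 30 74 07 32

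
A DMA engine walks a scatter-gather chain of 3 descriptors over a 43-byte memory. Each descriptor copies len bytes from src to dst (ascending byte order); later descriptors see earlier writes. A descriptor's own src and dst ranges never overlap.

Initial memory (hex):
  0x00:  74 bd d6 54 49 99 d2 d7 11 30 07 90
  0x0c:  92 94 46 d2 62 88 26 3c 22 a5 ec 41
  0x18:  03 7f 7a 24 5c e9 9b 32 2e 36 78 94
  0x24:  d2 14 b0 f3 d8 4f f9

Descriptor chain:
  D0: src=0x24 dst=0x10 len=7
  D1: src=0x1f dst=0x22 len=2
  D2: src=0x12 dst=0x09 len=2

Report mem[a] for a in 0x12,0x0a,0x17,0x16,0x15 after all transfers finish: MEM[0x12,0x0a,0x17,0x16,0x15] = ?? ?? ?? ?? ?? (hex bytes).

#0 dst[0x10+7] := {0xd2,0x14,0xb0,0xf3,0xd8,0x4f,0xf9}
#1 dst[0x22+2] := {0x32,0x2e}
#2 dst[0x09+2] := {0xb0,0xf3}
query mem[0x12]=0xb0, mem[0x0a]=0xf3, mem[0x17]=0x41, mem[0x16]=0xf9, mem[0x15]=0x4f

MEM[0x12,0x0a,0x17,0x16,0x15] = b0 f3 41 f9 4f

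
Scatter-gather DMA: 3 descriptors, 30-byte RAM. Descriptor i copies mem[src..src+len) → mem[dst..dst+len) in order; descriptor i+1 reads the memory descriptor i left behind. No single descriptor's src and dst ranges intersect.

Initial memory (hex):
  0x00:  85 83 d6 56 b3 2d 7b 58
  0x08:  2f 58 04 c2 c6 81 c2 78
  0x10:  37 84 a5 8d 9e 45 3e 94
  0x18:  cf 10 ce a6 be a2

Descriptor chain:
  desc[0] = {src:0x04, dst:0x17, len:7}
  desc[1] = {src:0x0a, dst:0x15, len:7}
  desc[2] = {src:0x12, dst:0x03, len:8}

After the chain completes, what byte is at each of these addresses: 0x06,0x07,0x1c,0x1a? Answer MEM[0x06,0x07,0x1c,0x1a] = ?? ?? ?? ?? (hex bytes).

  after D0: wrote 7B at 0x17 = b32d7b582f5804
  after D1: wrote 7B at 0x15 = 04c2c681c27837
  after D2: wrote 8B at 0x03 = a58d9e04c2c681c2
query mem[0x06]=0x04, mem[0x07]=0xc2, mem[0x1c]=0x58, mem[0x1a]=0x78

MEM[0x06,0x07,0x1c,0x1a] = 04 c2 58 78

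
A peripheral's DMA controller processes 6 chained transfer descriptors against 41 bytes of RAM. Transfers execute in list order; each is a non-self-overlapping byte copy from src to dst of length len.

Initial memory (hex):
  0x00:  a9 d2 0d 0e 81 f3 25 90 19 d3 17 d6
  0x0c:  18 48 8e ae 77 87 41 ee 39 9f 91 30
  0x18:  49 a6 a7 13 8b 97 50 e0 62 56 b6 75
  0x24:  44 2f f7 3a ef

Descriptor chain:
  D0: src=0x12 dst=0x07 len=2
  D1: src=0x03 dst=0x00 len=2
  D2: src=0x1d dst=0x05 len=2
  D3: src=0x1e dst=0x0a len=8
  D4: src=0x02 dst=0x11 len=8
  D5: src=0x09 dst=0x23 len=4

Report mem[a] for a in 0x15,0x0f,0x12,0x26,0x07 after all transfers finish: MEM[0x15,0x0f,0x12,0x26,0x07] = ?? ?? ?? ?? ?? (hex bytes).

MEM[0x15,0x0f,0x12,0x26,0x07] = 50 75 0e 62 41

  after D0: wrote 2B at 0x07 = 41ee
  after D1: wrote 2B at 0x00 = 0e81
  after D2: wrote 2B at 0x05 = 9750
  after D3: wrote 8B at 0x0a = 50e06256b675442f
  after D4: wrote 8B at 0x11 = 0d0e81975041eed3
  after D5: wrote 4B at 0x23 = d350e062
query mem[0x15]=0x50, mem[0x0f]=0x75, mem[0x12]=0x0e, mem[0x26]=0x62, mem[0x07]=0x41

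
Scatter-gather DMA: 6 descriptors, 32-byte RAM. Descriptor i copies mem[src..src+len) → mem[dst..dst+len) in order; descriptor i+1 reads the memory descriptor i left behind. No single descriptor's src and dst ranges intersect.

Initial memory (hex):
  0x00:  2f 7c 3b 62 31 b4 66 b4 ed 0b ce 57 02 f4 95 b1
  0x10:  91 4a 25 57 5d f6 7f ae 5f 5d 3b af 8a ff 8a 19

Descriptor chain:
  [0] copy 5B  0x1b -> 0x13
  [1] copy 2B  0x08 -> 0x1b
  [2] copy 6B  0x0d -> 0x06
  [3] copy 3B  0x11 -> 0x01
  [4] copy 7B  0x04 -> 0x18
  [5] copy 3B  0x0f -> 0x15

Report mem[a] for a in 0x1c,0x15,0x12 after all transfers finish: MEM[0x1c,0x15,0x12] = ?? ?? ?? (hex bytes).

MEM[0x1c,0x15,0x12] = b1 b1 25

[0] 0x1b->0x13 len=5 : af 8a ff 8a 19
[1] 0x08->0x1b len=2 : ed 0b
[2] 0x0d->0x06 len=6 : f4 95 b1 91 4a 25
[3] 0x11->0x01 len=3 : 4a 25 af
[4] 0x04->0x18 len=7 : 31 b4 f4 95 b1 91 4a
[5] 0x0f->0x15 len=3 : b1 91 4a
query mem[0x1c]=0xb1, mem[0x15]=0xb1, mem[0x12]=0x25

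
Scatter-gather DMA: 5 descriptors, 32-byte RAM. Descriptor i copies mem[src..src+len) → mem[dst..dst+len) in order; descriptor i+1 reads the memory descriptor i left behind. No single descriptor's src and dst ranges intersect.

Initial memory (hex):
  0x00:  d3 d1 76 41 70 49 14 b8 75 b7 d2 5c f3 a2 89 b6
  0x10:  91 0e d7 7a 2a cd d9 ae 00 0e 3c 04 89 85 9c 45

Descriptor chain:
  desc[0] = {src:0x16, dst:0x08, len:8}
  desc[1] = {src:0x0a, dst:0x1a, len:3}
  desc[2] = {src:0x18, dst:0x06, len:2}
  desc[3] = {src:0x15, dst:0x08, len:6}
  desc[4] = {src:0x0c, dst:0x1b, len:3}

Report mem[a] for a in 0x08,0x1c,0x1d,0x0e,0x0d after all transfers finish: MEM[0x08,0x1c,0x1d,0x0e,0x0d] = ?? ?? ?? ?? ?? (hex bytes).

  after D0: wrote 8B at 0x08 = d9ae000e3c048985
  after D1: wrote 3B at 0x1a = 000e3c
  after D2: wrote 2B at 0x06 = 000e
  after D3: wrote 6B at 0x08 = cdd9ae000e00
  after D4: wrote 3B at 0x1b = 0e0089
query mem[0x08]=0xcd, mem[0x1c]=0x00, mem[0x1d]=0x89, mem[0x0e]=0x89, mem[0x0d]=0x00

MEM[0x08,0x1c,0x1d,0x0e,0x0d] = cd 00 89 89 00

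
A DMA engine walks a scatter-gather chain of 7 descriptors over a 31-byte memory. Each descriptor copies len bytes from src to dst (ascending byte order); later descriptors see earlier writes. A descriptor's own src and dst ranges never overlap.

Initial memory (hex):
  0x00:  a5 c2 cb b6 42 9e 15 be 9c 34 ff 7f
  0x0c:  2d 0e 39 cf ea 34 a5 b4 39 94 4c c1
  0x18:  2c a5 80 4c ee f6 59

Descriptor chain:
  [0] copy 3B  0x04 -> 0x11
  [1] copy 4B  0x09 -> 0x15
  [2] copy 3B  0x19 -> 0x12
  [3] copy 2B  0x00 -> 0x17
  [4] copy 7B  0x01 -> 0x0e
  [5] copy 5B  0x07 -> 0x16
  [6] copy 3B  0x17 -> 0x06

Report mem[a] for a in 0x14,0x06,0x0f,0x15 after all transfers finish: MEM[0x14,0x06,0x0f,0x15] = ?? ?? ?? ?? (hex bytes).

D0: mem[0x11..0x13] <- [42 9e 15]
D1: mem[0x15..0x18] <- [34 ff 7f 2d]
D2: mem[0x12..0x14] <- [a5 80 4c]
D3: mem[0x17..0x18] <- [a5 c2]
D4: mem[0x0e..0x14] <- [c2 cb b6 42 9e 15 be]
D5: mem[0x16..0x1a] <- [be 9c 34 ff 7f]
D6: mem[0x06..0x08] <- [9c 34 ff]
query mem[0x14]=0xbe, mem[0x06]=0x9c, mem[0x0f]=0xcb, mem[0x15]=0x34

MEM[0x14,0x06,0x0f,0x15] = be 9c cb 34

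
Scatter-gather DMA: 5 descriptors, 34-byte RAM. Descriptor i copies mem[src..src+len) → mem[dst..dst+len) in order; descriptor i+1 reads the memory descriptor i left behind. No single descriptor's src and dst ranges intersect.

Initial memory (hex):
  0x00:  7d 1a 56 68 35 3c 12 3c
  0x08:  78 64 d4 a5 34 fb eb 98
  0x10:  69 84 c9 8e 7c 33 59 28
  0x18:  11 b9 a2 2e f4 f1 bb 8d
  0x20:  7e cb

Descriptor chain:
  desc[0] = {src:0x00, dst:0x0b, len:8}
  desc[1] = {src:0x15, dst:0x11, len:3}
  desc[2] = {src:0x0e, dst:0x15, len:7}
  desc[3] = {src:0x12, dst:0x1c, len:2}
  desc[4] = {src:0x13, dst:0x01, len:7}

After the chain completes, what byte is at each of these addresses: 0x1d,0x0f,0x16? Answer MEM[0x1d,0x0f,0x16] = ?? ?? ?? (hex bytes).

D0: mem[0x0b..0x12] <- [7d 1a 56 68 35 3c 12 3c]
D1: mem[0x11..0x13] <- [33 59 28]
D2: mem[0x15..0x1b] <- [68 35 3c 33 59 28 7c]
D3: mem[0x1c..0x1d] <- [59 28]
D4: mem[0x01..0x07] <- [28 7c 68 35 3c 33 59]
query mem[0x1d]=0x28, mem[0x0f]=0x35, mem[0x16]=0x35

MEM[0x1d,0x0f,0x16] = 28 35 35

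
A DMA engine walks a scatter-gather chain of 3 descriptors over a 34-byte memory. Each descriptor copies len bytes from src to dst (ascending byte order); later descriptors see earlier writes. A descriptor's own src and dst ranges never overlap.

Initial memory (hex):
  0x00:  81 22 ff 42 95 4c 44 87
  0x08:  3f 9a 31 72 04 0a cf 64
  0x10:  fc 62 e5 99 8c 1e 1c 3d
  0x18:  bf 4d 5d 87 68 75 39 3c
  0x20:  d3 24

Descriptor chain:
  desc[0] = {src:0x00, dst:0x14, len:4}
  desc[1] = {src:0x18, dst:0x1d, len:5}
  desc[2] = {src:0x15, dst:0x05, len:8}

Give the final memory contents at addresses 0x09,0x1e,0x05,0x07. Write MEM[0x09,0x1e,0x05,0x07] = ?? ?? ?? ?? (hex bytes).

MEM[0x09,0x1e,0x05,0x07] = 4d 4d 22 42

D0: mem[0x14..0x17] <- [81 22 ff 42]
D1: mem[0x1d..0x21] <- [bf 4d 5d 87 68]
D2: mem[0x05..0x0c] <- [22 ff 42 bf 4d 5d 87 68]
query mem[0x09]=0x4d, mem[0x1e]=0x4d, mem[0x05]=0x22, mem[0x07]=0x42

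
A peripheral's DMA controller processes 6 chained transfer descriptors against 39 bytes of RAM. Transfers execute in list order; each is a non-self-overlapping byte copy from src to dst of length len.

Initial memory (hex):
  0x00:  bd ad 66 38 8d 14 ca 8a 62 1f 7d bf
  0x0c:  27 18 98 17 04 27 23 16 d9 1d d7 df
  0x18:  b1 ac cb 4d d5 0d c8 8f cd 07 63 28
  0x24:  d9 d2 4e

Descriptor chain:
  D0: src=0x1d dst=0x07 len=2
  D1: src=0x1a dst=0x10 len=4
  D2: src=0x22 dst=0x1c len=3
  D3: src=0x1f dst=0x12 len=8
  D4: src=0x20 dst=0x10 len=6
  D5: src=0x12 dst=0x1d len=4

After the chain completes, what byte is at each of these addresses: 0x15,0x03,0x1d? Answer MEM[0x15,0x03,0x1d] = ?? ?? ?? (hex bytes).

MEM[0x15,0x03,0x1d] = d2 38 63

#0 dst[0x07+2] := {0x0d,0xc8}
#1 dst[0x10+4] := {0xcb,0x4d,0xd5,0x0d}
#2 dst[0x1c+3] := {0x63,0x28,0xd9}
#3 dst[0x12+8] := {0x8f,0xcd,0x07,0x63,0x28,0xd9,0xd2,0x4e}
#4 dst[0x10+6] := {0xcd,0x07,0x63,0x28,0xd9,0xd2}
#5 dst[0x1d+4] := {0x63,0x28,0xd9,0xd2}
query mem[0x15]=0xd2, mem[0x03]=0x38, mem[0x1d]=0x63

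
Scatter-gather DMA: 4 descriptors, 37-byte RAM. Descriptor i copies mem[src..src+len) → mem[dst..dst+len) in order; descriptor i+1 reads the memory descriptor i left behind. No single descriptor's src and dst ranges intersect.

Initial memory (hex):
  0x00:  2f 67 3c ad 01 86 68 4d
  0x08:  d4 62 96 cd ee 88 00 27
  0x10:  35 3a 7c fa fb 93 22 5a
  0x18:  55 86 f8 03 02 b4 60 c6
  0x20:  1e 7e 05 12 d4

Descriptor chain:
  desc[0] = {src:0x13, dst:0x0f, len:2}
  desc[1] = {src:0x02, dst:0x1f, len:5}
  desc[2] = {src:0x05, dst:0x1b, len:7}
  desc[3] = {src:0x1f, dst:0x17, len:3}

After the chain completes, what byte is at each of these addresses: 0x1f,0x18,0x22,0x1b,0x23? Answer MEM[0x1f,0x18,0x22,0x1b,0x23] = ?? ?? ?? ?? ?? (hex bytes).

MEM[0x1f,0x18,0x22,0x1b,0x23] = 62 96 86 86 68

#0 dst[0x0f+2] := {0xfa,0xfb}
#1 dst[0x1f+5] := {0x3c,0xad,0x01,0x86,0x68}
#2 dst[0x1b+7] := {0x86,0x68,0x4d,0xd4,0x62,0x96,0xcd}
#3 dst[0x17+3] := {0x62,0x96,0xcd}
query mem[0x1f]=0x62, mem[0x18]=0x96, mem[0x22]=0x86, mem[0x1b]=0x86, mem[0x23]=0x68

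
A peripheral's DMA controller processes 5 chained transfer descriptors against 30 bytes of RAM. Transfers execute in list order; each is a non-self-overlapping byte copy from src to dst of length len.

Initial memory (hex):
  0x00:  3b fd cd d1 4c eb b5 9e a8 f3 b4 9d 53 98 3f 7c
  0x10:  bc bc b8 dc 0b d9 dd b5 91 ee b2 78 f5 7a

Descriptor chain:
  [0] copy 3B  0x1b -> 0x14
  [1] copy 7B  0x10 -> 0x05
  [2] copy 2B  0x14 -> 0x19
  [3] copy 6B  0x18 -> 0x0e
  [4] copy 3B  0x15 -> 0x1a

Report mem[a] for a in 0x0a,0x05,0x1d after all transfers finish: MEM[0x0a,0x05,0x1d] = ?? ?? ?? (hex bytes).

MEM[0x0a,0x05,0x1d] = f5 bc 7a

#0 dst[0x14+3] := {0x78,0xf5,0x7a}
#1 dst[0x05+7] := {0xbc,0xbc,0xb8,0xdc,0x78,0xf5,0x7a}
#2 dst[0x19+2] := {0x78,0xf5}
#3 dst[0x0e+6] := {0x91,0x78,0xf5,0x78,0xf5,0x7a}
#4 dst[0x1a+3] := {0xf5,0x7a,0xb5}
query mem[0x0a]=0xf5, mem[0x05]=0xbc, mem[0x1d]=0x7a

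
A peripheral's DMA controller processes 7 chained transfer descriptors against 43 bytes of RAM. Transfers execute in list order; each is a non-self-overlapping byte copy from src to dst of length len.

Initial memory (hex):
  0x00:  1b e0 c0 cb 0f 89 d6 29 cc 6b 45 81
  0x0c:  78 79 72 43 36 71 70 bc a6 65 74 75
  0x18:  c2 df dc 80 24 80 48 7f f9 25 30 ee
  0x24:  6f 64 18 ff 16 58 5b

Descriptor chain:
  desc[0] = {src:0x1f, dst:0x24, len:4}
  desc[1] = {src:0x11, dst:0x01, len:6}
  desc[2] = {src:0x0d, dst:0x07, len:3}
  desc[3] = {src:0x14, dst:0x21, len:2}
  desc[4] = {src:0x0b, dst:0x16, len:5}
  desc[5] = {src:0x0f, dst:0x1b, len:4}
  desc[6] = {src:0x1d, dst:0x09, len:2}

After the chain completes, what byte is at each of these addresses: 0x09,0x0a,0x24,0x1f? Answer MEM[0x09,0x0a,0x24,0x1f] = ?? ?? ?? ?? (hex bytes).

#0 dst[0x24+4] := {0x7f,0xf9,0x25,0x30}
#1 dst[0x01+6] := {0x71,0x70,0xbc,0xa6,0x65,0x74}
#2 dst[0x07+3] := {0x79,0x72,0x43}
#3 dst[0x21+2] := {0xa6,0x65}
#4 dst[0x16+5] := {0x81,0x78,0x79,0x72,0x43}
#5 dst[0x1b+4] := {0x43,0x36,0x71,0x70}
#6 dst[0x09+2] := {0x71,0x70}
query mem[0x09]=0x71, mem[0x0a]=0x70, mem[0x24]=0x7f, mem[0x1f]=0x7f

MEM[0x09,0x0a,0x24,0x1f] = 71 70 7f 7f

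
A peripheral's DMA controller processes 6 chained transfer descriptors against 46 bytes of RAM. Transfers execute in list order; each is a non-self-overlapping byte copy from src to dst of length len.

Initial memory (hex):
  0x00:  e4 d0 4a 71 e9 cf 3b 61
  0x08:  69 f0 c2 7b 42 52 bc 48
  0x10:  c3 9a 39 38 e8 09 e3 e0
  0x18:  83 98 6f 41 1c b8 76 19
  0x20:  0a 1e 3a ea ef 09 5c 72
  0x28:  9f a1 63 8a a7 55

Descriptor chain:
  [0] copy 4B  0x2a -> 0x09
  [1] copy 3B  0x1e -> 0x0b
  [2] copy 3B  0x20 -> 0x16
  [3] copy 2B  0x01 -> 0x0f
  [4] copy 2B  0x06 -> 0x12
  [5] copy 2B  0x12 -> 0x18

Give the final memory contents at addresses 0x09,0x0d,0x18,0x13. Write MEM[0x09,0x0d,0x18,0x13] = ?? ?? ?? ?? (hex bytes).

MEM[0x09,0x0d,0x18,0x13] = 63 0a 3b 61

#0 dst[0x09+4] := {0x63,0x8a,0xa7,0x55}
#1 dst[0x0b+3] := {0x76,0x19,0x0a}
#2 dst[0x16+3] := {0x0a,0x1e,0x3a}
#3 dst[0x0f+2] := {0xd0,0x4a}
#4 dst[0x12+2] := {0x3b,0x61}
#5 dst[0x18+2] := {0x3b,0x61}
query mem[0x09]=0x63, mem[0x0d]=0x0a, mem[0x18]=0x3b, mem[0x13]=0x61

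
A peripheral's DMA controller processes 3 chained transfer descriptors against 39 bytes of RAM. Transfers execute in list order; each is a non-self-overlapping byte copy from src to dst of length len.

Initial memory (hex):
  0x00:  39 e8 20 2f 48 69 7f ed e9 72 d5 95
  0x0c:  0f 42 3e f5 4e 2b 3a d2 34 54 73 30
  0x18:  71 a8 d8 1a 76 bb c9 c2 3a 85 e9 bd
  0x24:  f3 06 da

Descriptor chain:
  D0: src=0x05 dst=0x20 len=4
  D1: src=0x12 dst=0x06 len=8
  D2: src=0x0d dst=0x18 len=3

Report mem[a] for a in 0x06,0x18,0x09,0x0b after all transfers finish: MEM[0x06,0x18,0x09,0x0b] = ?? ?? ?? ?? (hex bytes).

MEM[0x06,0x18,0x09,0x0b] = 3a a8 54 30

[0] 0x05->0x20 len=4 : 69 7f ed e9
[1] 0x12->0x06 len=8 : 3a d2 34 54 73 30 71 a8
[2] 0x0d->0x18 len=3 : a8 3e f5
query mem[0x06]=0x3a, mem[0x18]=0xa8, mem[0x09]=0x54, mem[0x0b]=0x30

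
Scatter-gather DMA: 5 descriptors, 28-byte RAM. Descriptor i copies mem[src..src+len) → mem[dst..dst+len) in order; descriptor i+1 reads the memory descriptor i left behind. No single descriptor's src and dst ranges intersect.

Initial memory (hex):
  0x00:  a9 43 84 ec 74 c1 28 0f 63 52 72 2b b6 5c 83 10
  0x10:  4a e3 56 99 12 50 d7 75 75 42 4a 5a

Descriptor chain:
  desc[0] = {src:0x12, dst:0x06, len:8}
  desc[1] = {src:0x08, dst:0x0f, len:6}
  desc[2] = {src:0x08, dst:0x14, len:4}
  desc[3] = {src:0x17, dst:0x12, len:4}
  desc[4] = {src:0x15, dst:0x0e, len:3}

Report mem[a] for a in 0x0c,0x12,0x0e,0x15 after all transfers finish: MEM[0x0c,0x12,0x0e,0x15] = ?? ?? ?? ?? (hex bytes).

MEM[0x0c,0x12,0x0e,0x15] = 75 75 4a 4a

#0 dst[0x06+8] := {0x56,0x99,0x12,0x50,0xd7,0x75,0x75,0x42}
#1 dst[0x0f+6] := {0x12,0x50,0xd7,0x75,0x75,0x42}
#2 dst[0x14+4] := {0x12,0x50,0xd7,0x75}
#3 dst[0x12+4] := {0x75,0x75,0x42,0x4a}
#4 dst[0x0e+3] := {0x4a,0xd7,0x75}
query mem[0x0c]=0x75, mem[0x12]=0x75, mem[0x0e]=0x4a, mem[0x15]=0x4a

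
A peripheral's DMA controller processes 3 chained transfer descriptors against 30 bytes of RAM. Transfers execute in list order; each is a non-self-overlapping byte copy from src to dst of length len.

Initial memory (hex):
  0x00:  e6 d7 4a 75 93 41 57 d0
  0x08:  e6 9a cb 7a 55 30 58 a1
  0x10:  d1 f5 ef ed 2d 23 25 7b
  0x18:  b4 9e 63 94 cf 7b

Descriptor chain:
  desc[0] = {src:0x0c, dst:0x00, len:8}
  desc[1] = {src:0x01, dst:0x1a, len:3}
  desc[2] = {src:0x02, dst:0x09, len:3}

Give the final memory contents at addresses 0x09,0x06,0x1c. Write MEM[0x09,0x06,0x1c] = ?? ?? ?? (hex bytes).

#0 dst[0x00+8] := {0x55,0x30,0x58,0xa1,0xd1,0xf5,0xef,0xed}
#1 dst[0x1a+3] := {0x30,0x58,0xa1}
#2 dst[0x09+3] := {0x58,0xa1,0xd1}
query mem[0x09]=0x58, mem[0x06]=0xef, mem[0x1c]=0xa1

MEM[0x09,0x06,0x1c] = 58 ef a1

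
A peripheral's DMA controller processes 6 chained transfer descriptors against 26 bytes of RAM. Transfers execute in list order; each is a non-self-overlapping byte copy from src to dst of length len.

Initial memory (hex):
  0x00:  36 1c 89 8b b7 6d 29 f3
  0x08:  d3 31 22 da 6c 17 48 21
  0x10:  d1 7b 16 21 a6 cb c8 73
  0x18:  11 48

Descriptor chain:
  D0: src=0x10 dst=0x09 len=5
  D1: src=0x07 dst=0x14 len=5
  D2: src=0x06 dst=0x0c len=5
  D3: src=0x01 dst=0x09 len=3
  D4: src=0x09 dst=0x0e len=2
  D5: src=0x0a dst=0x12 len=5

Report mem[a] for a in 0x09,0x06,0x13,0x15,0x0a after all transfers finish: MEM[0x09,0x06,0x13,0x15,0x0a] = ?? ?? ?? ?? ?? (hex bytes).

MEM[0x09,0x06,0x13,0x15,0x0a] = 1c 29 8b f3 89

#0 dst[0x09+5] := {0xd1,0x7b,0x16,0x21,0xa6}
#1 dst[0x14+5] := {0xf3,0xd3,0xd1,0x7b,0x16}
#2 dst[0x0c+5] := {0x29,0xf3,0xd3,0xd1,0x7b}
#3 dst[0x09+3] := {0x1c,0x89,0x8b}
#4 dst[0x0e+2] := {0x1c,0x89}
#5 dst[0x12+5] := {0x89,0x8b,0x29,0xf3,0x1c}
query mem[0x09]=0x1c, mem[0x06]=0x29, mem[0x13]=0x8b, mem[0x15]=0xf3, mem[0x0a]=0x89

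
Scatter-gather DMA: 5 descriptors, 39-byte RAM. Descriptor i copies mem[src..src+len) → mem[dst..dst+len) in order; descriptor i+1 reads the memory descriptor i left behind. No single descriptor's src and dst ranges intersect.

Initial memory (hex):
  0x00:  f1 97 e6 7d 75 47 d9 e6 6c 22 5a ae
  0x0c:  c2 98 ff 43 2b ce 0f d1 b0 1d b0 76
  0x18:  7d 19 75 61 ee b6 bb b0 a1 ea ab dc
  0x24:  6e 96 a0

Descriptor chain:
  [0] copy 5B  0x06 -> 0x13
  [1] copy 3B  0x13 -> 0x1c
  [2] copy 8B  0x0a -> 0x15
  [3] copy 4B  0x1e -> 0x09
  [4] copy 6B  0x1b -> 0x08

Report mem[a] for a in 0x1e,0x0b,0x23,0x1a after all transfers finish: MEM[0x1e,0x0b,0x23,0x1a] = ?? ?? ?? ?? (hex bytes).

D0: mem[0x13..0x17] <- [d9 e6 6c 22 5a]
D1: mem[0x1c..0x1e] <- [d9 e6 6c]
D2: mem[0x15..0x1c] <- [5a ae c2 98 ff 43 2b ce]
D3: mem[0x09..0x0c] <- [6c b0 a1 ea]
D4: mem[0x08..0x0d] <- [2b ce e6 6c b0 a1]
query mem[0x1e]=0x6c, mem[0x0b]=0x6c, mem[0x23]=0xdc, mem[0x1a]=0x43

MEM[0x1e,0x0b,0x23,0x1a] = 6c 6c dc 43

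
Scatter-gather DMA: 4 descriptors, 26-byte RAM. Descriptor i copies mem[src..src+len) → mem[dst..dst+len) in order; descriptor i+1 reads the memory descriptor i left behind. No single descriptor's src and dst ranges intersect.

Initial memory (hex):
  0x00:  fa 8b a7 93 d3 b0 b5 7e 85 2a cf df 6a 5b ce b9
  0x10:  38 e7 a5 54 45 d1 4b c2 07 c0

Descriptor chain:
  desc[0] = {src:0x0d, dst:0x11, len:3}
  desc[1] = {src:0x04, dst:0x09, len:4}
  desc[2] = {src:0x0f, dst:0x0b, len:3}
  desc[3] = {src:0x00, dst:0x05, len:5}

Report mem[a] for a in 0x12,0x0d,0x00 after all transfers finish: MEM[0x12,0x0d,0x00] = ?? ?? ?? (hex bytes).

MEM[0x12,0x0d,0x00] = ce 5b fa

D0: mem[0x11..0x13] <- [5b ce b9]
D1: mem[0x09..0x0c] <- [d3 b0 b5 7e]
D2: mem[0x0b..0x0d] <- [b9 38 5b]
D3: mem[0x05..0x09] <- [fa 8b a7 93 d3]
query mem[0x12]=0xce, mem[0x0d]=0x5b, mem[0x00]=0xfa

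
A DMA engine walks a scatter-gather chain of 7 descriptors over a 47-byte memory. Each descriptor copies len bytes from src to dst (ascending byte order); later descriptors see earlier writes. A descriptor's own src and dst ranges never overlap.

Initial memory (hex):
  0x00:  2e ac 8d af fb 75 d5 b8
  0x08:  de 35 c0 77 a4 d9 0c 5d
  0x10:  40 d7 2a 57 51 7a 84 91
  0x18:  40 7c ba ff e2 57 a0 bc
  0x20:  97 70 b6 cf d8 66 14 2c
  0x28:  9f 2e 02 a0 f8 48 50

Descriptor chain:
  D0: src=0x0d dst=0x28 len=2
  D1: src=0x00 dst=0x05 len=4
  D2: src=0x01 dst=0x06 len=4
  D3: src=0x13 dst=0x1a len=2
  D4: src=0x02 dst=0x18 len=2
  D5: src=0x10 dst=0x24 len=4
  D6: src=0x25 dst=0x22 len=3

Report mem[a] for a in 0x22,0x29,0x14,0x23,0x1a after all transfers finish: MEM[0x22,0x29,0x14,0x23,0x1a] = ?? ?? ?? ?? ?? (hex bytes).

[0] 0x0d->0x28 len=2 : d9 0c
[1] 0x00->0x05 len=4 : 2e ac 8d af
[2] 0x01->0x06 len=4 : ac 8d af fb
[3] 0x13->0x1a len=2 : 57 51
[4] 0x02->0x18 len=2 : 8d af
[5] 0x10->0x24 len=4 : 40 d7 2a 57
[6] 0x25->0x22 len=3 : d7 2a 57
query mem[0x22]=0xd7, mem[0x29]=0x0c, mem[0x14]=0x51, mem[0x23]=0x2a, mem[0x1a]=0x57

MEM[0x22,0x29,0x14,0x23,0x1a] = d7 0c 51 2a 57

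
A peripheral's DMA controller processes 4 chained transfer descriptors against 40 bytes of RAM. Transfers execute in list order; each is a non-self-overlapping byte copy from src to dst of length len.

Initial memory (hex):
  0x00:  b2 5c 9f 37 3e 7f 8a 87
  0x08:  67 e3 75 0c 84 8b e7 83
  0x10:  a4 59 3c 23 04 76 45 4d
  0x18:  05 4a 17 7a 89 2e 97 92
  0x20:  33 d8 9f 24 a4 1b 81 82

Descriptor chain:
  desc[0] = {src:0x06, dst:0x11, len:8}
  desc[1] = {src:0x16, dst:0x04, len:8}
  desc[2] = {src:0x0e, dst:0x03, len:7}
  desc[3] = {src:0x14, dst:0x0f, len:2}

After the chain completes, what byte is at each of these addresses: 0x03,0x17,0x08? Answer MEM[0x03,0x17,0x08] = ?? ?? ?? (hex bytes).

[0] 0x06->0x11 len=8 : 8a 87 67 e3 75 0c 84 8b
[1] 0x16->0x04 len=8 : 0c 84 8b 4a 17 7a 89 2e
[2] 0x0e->0x03 len=7 : e7 83 a4 8a 87 67 e3
[3] 0x14->0x0f len=2 : e3 75
query mem[0x03]=0xe7, mem[0x17]=0x84, mem[0x08]=0x67

MEM[0x03,0x17,0x08] = e7 84 67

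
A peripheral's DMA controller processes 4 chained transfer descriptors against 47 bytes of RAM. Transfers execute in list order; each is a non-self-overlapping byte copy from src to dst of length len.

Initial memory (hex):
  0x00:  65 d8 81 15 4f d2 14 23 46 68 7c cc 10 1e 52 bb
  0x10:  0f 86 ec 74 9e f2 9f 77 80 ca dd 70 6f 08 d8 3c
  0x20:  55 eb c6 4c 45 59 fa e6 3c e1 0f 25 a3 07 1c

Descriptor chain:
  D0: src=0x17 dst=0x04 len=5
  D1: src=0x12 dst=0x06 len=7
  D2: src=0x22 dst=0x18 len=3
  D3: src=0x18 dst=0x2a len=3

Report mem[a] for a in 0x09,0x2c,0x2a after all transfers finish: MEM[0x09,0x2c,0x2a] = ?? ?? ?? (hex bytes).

[0] 0x17->0x04 len=5 : 77 80 ca dd 70
[1] 0x12->0x06 len=7 : ec 74 9e f2 9f 77 80
[2] 0x22->0x18 len=3 : c6 4c 45
[3] 0x18->0x2a len=3 : c6 4c 45
query mem[0x09]=0xf2, mem[0x2c]=0x45, mem[0x2a]=0xc6

MEM[0x09,0x2c,0x2a] = f2 45 c6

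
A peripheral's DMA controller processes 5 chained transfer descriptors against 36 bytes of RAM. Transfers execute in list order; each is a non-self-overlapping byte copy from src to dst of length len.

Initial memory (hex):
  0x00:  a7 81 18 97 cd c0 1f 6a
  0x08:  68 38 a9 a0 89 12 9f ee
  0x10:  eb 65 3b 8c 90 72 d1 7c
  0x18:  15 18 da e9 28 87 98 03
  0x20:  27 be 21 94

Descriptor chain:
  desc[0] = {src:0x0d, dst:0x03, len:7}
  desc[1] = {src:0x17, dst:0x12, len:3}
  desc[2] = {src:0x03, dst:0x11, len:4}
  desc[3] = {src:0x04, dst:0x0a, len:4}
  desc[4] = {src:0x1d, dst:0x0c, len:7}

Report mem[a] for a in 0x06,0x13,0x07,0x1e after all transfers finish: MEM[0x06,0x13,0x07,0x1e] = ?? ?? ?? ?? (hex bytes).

MEM[0x06,0x13,0x07,0x1e] = eb ee 65 98

  after D0: wrote 7B at 0x03 = 129feeeb653b8c
  after D1: wrote 3B at 0x12 = 7c1518
  after D2: wrote 4B at 0x11 = 129feeeb
  after D3: wrote 4B at 0x0a = 9feeeb65
  after D4: wrote 7B at 0x0c = 87980327be2194
query mem[0x06]=0xeb, mem[0x13]=0xee, mem[0x07]=0x65, mem[0x1e]=0x98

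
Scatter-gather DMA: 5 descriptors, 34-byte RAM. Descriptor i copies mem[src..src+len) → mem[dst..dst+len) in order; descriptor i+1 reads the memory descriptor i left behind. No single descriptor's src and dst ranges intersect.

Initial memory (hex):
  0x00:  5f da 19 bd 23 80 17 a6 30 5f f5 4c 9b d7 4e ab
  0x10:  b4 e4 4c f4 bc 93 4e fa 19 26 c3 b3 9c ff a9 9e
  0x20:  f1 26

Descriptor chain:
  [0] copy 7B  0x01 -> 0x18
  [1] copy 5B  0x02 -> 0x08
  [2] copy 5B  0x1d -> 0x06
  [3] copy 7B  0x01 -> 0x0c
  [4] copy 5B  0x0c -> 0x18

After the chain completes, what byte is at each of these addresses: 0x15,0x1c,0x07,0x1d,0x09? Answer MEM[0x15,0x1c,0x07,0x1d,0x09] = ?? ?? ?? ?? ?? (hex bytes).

MEM[0x15,0x1c,0x07,0x1d,0x09] = 93 80 a6 17 f1

#0 dst[0x18+7] := {0xda,0x19,0xbd,0x23,0x80,0x17,0xa6}
#1 dst[0x08+5] := {0x19,0xbd,0x23,0x80,0x17}
#2 dst[0x06+5] := {0x17,0xa6,0x9e,0xf1,0x26}
#3 dst[0x0c+7] := {0xda,0x19,0xbd,0x23,0x80,0x17,0xa6}
#4 dst[0x18+5] := {0xda,0x19,0xbd,0x23,0x80}
query mem[0x15]=0x93, mem[0x1c]=0x80, mem[0x07]=0xa6, mem[0x1d]=0x17, mem[0x09]=0xf1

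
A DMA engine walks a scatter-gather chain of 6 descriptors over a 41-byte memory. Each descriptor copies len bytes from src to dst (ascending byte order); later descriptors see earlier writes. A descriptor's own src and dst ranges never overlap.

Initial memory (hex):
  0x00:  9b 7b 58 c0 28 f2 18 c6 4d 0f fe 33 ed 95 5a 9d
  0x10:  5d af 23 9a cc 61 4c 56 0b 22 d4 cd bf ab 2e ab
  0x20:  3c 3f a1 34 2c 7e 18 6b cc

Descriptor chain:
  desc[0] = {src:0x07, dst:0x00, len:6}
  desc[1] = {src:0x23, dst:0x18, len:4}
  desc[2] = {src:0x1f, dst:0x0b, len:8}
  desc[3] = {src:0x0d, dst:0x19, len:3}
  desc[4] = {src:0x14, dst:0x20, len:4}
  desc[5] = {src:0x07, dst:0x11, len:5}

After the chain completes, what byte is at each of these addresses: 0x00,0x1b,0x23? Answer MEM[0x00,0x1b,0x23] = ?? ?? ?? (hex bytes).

[0] 0x07->0x00 len=6 : c6 4d 0f fe 33 ed
[1] 0x23->0x18 len=4 : 34 2c 7e 18
[2] 0x1f->0x0b len=8 : ab 3c 3f a1 34 2c 7e 18
[3] 0x0d->0x19 len=3 : 3f a1 34
[4] 0x14->0x20 len=4 : cc 61 4c 56
[5] 0x07->0x11 len=5 : c6 4d 0f fe ab
query mem[0x00]=0xc6, mem[0x1b]=0x34, mem[0x23]=0x56

MEM[0x00,0x1b,0x23] = c6 34 56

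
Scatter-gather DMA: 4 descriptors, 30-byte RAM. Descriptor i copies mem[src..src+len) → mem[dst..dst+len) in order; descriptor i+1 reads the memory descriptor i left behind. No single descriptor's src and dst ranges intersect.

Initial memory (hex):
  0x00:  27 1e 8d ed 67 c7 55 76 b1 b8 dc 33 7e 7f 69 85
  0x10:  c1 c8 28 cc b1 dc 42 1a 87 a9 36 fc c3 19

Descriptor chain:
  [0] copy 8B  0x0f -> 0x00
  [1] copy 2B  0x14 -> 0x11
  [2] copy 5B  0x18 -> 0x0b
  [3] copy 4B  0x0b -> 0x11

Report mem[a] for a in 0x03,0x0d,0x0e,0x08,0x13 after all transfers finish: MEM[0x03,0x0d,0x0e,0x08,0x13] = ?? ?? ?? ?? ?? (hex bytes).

  after D0: wrote 8B at 0x00 = 85c1c828ccb1dc42
  after D1: wrote 2B at 0x11 = b1dc
  after D2: wrote 5B at 0x0b = 87a936fcc3
  after D3: wrote 4B at 0x11 = 87a936fc
query mem[0x03]=0x28, mem[0x0d]=0x36, mem[0x0e]=0xfc, mem[0x08]=0xb1, mem[0x13]=0x36

MEM[0x03,0x0d,0x0e,0x08,0x13] = 28 36 fc b1 36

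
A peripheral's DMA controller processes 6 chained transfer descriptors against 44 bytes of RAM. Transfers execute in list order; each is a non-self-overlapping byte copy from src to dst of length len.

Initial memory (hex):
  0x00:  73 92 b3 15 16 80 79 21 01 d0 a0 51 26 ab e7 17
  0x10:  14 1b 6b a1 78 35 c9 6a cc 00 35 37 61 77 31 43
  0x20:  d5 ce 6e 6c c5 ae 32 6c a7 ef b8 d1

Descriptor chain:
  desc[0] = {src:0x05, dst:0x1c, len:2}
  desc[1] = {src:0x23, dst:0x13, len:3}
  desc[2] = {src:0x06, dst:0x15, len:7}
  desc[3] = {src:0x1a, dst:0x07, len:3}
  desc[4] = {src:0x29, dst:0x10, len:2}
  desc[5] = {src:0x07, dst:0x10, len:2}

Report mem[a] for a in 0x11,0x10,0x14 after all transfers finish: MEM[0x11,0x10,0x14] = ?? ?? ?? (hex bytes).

[0] 0x05->0x1c len=2 : 80 79
[1] 0x23->0x13 len=3 : 6c c5 ae
[2] 0x06->0x15 len=7 : 79 21 01 d0 a0 51 26
[3] 0x1a->0x07 len=3 : 51 26 80
[4] 0x29->0x10 len=2 : ef b8
[5] 0x07->0x10 len=2 : 51 26
query mem[0x11]=0x26, mem[0x10]=0x51, mem[0x14]=0xc5

MEM[0x11,0x10,0x14] = 26 51 c5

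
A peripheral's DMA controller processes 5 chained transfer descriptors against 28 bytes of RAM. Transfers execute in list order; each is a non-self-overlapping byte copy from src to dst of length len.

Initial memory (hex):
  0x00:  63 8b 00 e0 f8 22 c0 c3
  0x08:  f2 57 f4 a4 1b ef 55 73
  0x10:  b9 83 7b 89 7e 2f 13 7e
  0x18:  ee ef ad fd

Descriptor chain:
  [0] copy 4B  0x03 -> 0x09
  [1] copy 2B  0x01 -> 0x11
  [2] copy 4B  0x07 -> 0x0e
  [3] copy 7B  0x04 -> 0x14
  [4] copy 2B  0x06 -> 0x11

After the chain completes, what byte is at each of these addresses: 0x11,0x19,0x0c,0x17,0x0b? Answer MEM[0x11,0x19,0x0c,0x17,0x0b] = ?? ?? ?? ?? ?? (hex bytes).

#0 dst[0x09+4] := {0xe0,0xf8,0x22,0xc0}
#1 dst[0x11+2] := {0x8b,0x00}
#2 dst[0x0e+4] := {0xc3,0xf2,0xe0,0xf8}
#3 dst[0x14+7] := {0xf8,0x22,0xc0,0xc3,0xf2,0xe0,0xf8}
#4 dst[0x11+2] := {0xc0,0xc3}
query mem[0x11]=0xc0, mem[0x19]=0xe0, mem[0x0c]=0xc0, mem[0x17]=0xc3, mem[0x0b]=0x22

MEM[0x11,0x19,0x0c,0x17,0x0b] = c0 e0 c0 c3 22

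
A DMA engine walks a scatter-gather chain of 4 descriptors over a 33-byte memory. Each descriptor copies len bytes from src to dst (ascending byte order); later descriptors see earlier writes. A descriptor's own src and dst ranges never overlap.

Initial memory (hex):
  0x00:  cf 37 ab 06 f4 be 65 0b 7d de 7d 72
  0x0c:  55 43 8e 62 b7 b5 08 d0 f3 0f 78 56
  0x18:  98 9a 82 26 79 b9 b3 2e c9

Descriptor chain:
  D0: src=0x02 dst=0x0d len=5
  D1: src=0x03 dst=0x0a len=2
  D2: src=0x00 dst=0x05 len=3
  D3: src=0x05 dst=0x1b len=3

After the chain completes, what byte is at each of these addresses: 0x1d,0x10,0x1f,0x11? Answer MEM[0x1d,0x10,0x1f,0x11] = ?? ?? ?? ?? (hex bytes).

MEM[0x1d,0x10,0x1f,0x11] = ab be 2e 65

  after D0: wrote 5B at 0x0d = ab06f4be65
  after D1: wrote 2B at 0x0a = 06f4
  after D2: wrote 3B at 0x05 = cf37ab
  after D3: wrote 3B at 0x1b = cf37ab
query mem[0x1d]=0xab, mem[0x10]=0xbe, mem[0x1f]=0x2e, mem[0x11]=0x65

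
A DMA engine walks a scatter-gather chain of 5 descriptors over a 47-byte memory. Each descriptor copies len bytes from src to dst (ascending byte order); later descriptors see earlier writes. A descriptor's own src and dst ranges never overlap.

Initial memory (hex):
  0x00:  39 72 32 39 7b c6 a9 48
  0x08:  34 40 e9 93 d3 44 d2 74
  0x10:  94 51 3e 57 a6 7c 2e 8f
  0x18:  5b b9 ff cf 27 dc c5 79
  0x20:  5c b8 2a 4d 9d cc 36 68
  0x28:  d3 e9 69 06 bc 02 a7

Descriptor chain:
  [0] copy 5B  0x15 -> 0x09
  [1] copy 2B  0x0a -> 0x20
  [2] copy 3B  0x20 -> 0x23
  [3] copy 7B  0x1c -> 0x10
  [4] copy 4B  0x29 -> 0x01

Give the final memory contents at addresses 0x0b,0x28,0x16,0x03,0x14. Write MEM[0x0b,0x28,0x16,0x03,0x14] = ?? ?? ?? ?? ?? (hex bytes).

[0] 0x15->0x09 len=5 : 7c 2e 8f 5b b9
[1] 0x0a->0x20 len=2 : 2e 8f
[2] 0x20->0x23 len=3 : 2e 8f 2a
[3] 0x1c->0x10 len=7 : 27 dc c5 79 2e 8f 2a
[4] 0x29->0x01 len=4 : e9 69 06 bc
query mem[0x0b]=0x8f, mem[0x28]=0xd3, mem[0x16]=0x2a, mem[0x03]=0x06, mem[0x14]=0x2e

MEM[0x0b,0x28,0x16,0x03,0x14] = 8f d3 2a 06 2e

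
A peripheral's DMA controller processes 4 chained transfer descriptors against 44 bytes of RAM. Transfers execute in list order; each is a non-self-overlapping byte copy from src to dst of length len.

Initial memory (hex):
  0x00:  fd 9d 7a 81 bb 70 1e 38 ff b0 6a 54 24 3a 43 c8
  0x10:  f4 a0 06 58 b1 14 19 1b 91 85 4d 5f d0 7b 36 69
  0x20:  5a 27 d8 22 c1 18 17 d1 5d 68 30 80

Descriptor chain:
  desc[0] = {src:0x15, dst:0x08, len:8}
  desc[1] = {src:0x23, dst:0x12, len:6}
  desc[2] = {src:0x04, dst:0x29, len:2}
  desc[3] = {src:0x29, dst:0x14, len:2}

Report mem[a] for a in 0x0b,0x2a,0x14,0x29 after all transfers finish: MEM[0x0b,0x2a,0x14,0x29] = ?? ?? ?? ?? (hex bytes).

  after D0: wrote 8B at 0x08 = 14191b91854d5fd0
  after D1: wrote 6B at 0x12 = 22c11817d15d
  after D2: wrote 2B at 0x29 = bb70
  after D3: wrote 2B at 0x14 = bb70
query mem[0x0b]=0x91, mem[0x2a]=0x70, mem[0x14]=0xbb, mem[0x29]=0xbb

MEM[0x0b,0x2a,0x14,0x29] = 91 70 bb bb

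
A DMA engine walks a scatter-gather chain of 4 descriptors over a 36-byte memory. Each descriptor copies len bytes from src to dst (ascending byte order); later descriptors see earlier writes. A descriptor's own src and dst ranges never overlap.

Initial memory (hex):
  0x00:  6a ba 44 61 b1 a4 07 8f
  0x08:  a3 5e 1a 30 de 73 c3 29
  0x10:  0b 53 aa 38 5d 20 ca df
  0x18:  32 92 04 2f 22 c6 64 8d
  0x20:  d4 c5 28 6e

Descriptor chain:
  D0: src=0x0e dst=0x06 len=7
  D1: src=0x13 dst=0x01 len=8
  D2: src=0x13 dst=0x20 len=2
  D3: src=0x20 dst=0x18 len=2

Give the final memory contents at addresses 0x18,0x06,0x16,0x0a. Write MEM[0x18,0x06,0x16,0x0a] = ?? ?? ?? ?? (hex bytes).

D0: mem[0x06..0x0c] <- [c3 29 0b 53 aa 38 5d]
D1: mem[0x01..0x08] <- [38 5d 20 ca df 32 92 04]
D2: mem[0x20..0x21] <- [38 5d]
D3: mem[0x18..0x19] <- [38 5d]
query mem[0x18]=0x38, mem[0x06]=0x32, mem[0x16]=0xca, mem[0x0a]=0xaa

MEM[0x18,0x06,0x16,0x0a] = 38 32 ca aa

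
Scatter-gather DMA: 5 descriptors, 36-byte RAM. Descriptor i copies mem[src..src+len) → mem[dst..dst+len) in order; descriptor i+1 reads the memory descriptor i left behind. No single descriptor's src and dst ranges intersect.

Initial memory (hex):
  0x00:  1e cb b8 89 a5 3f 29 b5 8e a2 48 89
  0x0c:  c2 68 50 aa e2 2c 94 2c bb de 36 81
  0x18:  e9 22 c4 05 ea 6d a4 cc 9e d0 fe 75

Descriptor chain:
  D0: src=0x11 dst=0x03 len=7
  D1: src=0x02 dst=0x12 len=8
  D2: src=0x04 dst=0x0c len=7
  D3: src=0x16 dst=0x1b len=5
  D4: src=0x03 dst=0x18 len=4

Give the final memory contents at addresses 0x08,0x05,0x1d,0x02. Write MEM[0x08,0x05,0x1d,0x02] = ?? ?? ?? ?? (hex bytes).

D0: mem[0x03..0x09] <- [2c 94 2c bb de 36 81]
D1: mem[0x12..0x19] <- [b8 2c 94 2c bb de 36 81]
D2: mem[0x0c..0x12] <- [94 2c bb de 36 81 48]
D3: mem[0x1b..0x1f] <- [bb de 36 81 c4]
D4: mem[0x18..0x1b] <- [2c 94 2c bb]
query mem[0x08]=0x36, mem[0x05]=0x2c, mem[0x1d]=0x36, mem[0x02]=0xb8

MEM[0x08,0x05,0x1d,0x02] = 36 2c 36 b8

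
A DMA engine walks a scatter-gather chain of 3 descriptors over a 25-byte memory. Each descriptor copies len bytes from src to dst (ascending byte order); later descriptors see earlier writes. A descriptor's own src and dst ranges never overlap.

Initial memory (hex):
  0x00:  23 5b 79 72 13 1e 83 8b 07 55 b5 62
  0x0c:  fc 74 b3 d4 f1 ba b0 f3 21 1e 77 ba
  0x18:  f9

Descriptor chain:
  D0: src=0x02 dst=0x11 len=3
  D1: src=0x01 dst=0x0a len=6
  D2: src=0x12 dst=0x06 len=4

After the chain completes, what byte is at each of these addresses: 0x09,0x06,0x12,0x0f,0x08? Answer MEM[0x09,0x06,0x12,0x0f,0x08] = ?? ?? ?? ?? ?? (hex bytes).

[0] 0x02->0x11 len=3 : 79 72 13
[1] 0x01->0x0a len=6 : 5b 79 72 13 1e 83
[2] 0x12->0x06 len=4 : 72 13 21 1e
query mem[0x09]=0x1e, mem[0x06]=0x72, mem[0x12]=0x72, mem[0x0f]=0x83, mem[0x08]=0x21

MEM[0x09,0x06,0x12,0x0f,0x08] = 1e 72 72 83 21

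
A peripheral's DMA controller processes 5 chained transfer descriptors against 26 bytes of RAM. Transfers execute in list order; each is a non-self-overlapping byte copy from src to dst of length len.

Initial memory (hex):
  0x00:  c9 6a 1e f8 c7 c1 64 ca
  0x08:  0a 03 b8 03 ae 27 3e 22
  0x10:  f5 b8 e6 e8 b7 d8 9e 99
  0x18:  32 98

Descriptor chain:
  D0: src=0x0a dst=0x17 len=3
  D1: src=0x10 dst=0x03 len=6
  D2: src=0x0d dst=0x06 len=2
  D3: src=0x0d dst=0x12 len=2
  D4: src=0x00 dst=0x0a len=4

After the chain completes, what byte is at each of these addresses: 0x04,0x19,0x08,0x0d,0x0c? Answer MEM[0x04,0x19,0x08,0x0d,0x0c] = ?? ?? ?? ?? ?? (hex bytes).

MEM[0x04,0x19,0x08,0x0d,0x0c] = b8 ae d8 f5 1e

D0: mem[0x17..0x19] <- [b8 03 ae]
D1: mem[0x03..0x08] <- [f5 b8 e6 e8 b7 d8]
D2: mem[0x06..0x07] <- [27 3e]
D3: mem[0x12..0x13] <- [27 3e]
D4: mem[0x0a..0x0d] <- [c9 6a 1e f5]
query mem[0x04]=0xb8, mem[0x19]=0xae, mem[0x08]=0xd8, mem[0x0d]=0xf5, mem[0x0c]=0x1e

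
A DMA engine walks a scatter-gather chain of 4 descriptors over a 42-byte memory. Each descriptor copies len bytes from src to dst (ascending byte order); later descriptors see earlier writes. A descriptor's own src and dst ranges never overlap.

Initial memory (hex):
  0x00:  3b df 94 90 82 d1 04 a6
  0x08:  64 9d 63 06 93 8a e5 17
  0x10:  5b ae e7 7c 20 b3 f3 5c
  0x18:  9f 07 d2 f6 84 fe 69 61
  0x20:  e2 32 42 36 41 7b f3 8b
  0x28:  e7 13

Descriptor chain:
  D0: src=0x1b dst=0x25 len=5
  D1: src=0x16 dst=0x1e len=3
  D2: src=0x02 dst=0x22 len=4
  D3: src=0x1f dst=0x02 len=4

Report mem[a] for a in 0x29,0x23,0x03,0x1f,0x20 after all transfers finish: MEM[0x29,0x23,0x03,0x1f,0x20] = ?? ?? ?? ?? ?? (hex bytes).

#0 dst[0x25+5] := {0xf6,0x84,0xfe,0x69,0x61}
#1 dst[0x1e+3] := {0xf3,0x5c,0x9f}
#2 dst[0x22+4] := {0x94,0x90,0x82,0xd1}
#3 dst[0x02+4] := {0x5c,0x9f,0x32,0x94}
query mem[0x29]=0x61, mem[0x23]=0x90, mem[0x03]=0x9f, mem[0x1f]=0x5c, mem[0x20]=0x9f

MEM[0x29,0x23,0x03,0x1f,0x20] = 61 90 9f 5c 9f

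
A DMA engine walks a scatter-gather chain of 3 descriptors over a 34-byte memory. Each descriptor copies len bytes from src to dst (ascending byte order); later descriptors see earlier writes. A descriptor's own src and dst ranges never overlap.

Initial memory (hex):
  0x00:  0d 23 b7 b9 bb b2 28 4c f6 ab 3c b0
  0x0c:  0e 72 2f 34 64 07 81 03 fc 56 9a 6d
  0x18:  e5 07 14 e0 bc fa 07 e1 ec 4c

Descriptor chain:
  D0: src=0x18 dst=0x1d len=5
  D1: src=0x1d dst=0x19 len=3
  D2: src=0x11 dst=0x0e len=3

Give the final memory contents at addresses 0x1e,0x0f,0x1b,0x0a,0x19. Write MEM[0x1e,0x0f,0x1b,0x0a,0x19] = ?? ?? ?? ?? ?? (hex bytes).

#0 dst[0x1d+5] := {0xe5,0x07,0x14,0xe0,0xbc}
#1 dst[0x19+3] := {0xe5,0x07,0x14}
#2 dst[0x0e+3] := {0x07,0x81,0x03}
query mem[0x1e]=0x07, mem[0x0f]=0x81, mem[0x1b]=0x14, mem[0x0a]=0x3c, mem[0x19]=0xe5

MEM[0x1e,0x0f,0x1b,0x0a,0x19] = 07 81 14 3c e5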